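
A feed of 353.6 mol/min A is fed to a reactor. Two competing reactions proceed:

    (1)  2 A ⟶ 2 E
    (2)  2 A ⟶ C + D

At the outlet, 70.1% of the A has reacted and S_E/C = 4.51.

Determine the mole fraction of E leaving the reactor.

0.486

Conversion of A: A consumed = 0.701 × 353.6 = 247.9 mol/min = 2ξ₁ + 2ξ₂.
Selectivity: 2ξ₁ / (1ξ₂) = 4.51 → ξ₁ = 2.255 ξ₂.
Substitute: (2·2.255 + 2) ξ₂ = 247.9 → ξ₂ = 38.08 mol/min, ξ₁ = 85.86 mol/min.
Outlet amounts (n = n₀ + Σ ν·ξ):
  A: 353.6 − 2(85.86) − 2(38.08) = 105.7
  E: 0 + 2(85.86) = 171.7
  C: 0 + 1(38.08) = 38.08
  D: 0 + 1(38.08) = 38.08
Total out = 353.6 mol/min; y_E = 171.7 / 353.6 = 0.4856.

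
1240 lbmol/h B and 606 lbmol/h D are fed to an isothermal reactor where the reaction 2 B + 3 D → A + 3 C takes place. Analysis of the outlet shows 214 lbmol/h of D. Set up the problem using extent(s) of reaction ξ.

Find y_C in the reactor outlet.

For D: n = n₀ − 3ξ → 214 = 606 − 3ξ, giving ξ = 130.7 lbmol/h.
Outlet amounts (n = n₀ + ν ξ):
  B: 1240 − 2(130.7) = 978.7
  D: 606 − 3(130.7) = 214
  A: 0 + 1(130.7) = 130.7
  C: 0 + 3(130.7) = 392
Total out = 1715 lbmol/h; y_C = 392 / 1715 = 0.2285.

0.229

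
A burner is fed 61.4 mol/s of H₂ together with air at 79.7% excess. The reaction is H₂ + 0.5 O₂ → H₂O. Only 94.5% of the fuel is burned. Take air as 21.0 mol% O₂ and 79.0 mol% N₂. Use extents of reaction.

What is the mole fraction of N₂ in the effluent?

0.703

Stoichiometric O₂ = 0.5 × 61.4 = 30.7 mol/s; O₂ fed = 30.7 × 1.797 = 55.17 mol/s.
N₂ fed = 55.17 × 79/21 = 207.5 mol/s.
Fuel reacted = 0.945 × 61.4 → ξ = 58.02 mol/s.
Outlet (n = n₀ + ν ξ):
  H₂: 61.4 − 1(58.02) = 3.377
  O₂: 55.17 − 0.5(58.02) = 26.16
  N₂: 207.5 (inert)
  H₂O: 0 + 1(58.02) = 58.02
Total out = 295.1 mol/s; y_N₂ = 207.5 / 295.1 = 0.7033.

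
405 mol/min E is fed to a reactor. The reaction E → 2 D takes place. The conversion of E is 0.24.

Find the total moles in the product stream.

502 mol/min

E reacted = 0.24 × 405 = 97.2 mol/min; ν_E = −1, so ξ = 97.2/1 = 97.2 mol/min.
Outlet amounts (n = n₀ + ν ξ):
  E: 405 − 1(97.2) = 307.8
  D: 0 + 2(97.2) = 194.4
Total out = 307.8 + 194.4 = 502.2 mol/min.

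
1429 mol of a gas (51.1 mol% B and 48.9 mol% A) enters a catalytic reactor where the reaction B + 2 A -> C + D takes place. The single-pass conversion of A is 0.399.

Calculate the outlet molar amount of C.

A reacted = 0.399 × 698.8 = 278.8 mol; ν_A = −2, so ξ = 278.8/2 = 139.4 mol.
Outlet amounts (n = n₀ + ν ξ):
  B: 730.2 − 1(139.4) = 590.8
  A: 698.8 − 2(139.4) = 420
  C: 0 + 1(139.4) = 139.4
  D: 0 + 1(139.4) = 139.4

139 mol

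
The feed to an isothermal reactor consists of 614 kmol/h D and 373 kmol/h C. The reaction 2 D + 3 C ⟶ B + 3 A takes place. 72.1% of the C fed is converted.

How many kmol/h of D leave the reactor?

435 kmol/h

C reacted = 0.721 × 373 = 268.9 kmol/h; ν_C = −3, so ξ = 268.9/3 = 89.64 kmol/h.
Outlet amounts (n = n₀ + ν ξ):
  D: 614 − 2(89.64) = 434.7
  C: 373 − 3(89.64) = 104.1
  B: 0 + 1(89.64) = 89.64
  A: 0 + 3(89.64) = 268.9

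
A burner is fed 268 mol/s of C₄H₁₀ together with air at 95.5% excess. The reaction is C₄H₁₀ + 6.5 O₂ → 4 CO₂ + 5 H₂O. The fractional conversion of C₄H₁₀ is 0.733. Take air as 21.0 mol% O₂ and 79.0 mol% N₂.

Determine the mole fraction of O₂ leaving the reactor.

Stoichiometric O₂ = 6.5 × 268 = 1742 mol/s; O₂ fed = 1742 × 1.955 = 3406 mol/s.
N₂ fed = 3406 × 79/21 = 12810 mol/s.
Fuel reacted = 0.733 × 268 → ξ = 196.4 mol/s.
Outlet (n = n₀ + ν ξ):
  C₄H₁₀: 268 − 1(196.4) = 71.56
  O₂: 3406 − 6.5(196.4) = 2129
  N₂: 12810 (inert)
  CO₂: 0 + 4(196.4) = 785.8
  H₂O: 0 + 5(196.4) = 982.2
Total out = 16780 mol/s; y_O₂ = 2129 / 16780 = 0.1269.

0.127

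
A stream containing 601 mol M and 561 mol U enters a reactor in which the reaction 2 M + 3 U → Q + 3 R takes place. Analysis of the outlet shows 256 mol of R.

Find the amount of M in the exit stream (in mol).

430 mol

For R: n = n₀ + 3ξ → 256 = 0 + 3ξ, giving ξ = 85.33 mol.
Outlet amounts (n = n₀ + ν ξ):
  M: 601 − 2(85.33) = 430.3
  U: 561 − 3(85.33) = 305
  Q: 0 + 1(85.33) = 85.33
  R: 0 + 3(85.33) = 256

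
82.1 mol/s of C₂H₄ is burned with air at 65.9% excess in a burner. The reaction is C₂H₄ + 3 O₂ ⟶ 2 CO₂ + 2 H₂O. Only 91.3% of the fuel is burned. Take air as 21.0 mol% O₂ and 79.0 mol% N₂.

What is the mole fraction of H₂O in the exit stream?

0.0739

Stoichiometric O₂ = 3 × 82.1 = 246.3 mol/s; O₂ fed = 246.3 × 1.659 = 408.6 mol/s.
N₂ fed = 408.6 × 79/21 = 1537 mol/s.
Fuel reacted = 0.913 × 82.1 → ξ = 74.96 mol/s.
Outlet (n = n₀ + ν ξ):
  C₂H₄: 82.1 − 1(74.96) = 7.143
  O₂: 408.6 − 3(74.96) = 183.7
  N₂: 1537 (inert)
  CO₂: 0 + 2(74.96) = 149.9
  H₂O: 0 + 2(74.96) = 149.9
Total out = 2028 mol/s; y_H₂O = 149.9 / 2028 = 0.07393.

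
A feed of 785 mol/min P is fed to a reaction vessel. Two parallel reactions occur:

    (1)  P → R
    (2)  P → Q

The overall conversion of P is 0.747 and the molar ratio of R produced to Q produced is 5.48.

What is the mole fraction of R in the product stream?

Conversion of P: P consumed = 0.747 × 785 = 586.4 mol/min = 1ξ₁ + 1ξ₂.
Selectivity: 1ξ₁ / (1ξ₂) = 5.48 → ξ₁ = 5.48 ξ₂.
Substitute: (1·5.48 + 1) ξ₂ = 586.4 → ξ₂ = 90.49 mol/min, ξ₁ = 495.9 mol/min.
Outlet amounts (n = n₀ + Σ ν·ξ):
  P: 785 − 1(495.9) − 1(90.49) = 198.6
  R: 0 + 1(495.9) = 495.9
  Q: 0 + 1(90.49) = 90.49
Total out = 785 mol/min; y_R = 495.9 / 785 = 0.6317.

0.632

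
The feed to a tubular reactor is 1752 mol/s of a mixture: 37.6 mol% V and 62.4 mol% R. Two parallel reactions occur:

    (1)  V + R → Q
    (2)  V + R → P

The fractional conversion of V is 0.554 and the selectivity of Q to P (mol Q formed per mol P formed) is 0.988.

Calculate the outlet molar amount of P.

Conversion of V: V consumed = 0.554 × 658.8 = 364.9 mol/s = 1ξ₁ + 1ξ₂.
Selectivity: 1ξ₁ / (1ξ₂) = 0.988 → ξ₁ = 0.988 ξ₂.
Substitute: (1·0.988 + 1) ξ₂ = 364.9 → ξ₂ = 183.6 mol/s, ξ₁ = 181.4 mol/s.
Outlet amounts (n = n₀ + Σ ν·ξ):
  V: 658.8 − 1(181.4) − 1(183.6) = 293.8
  R: 1093 − 1(181.4) − 1(183.6) = 728.3
  Q: 0 + 1(181.4) = 181.4
  P: 0 + 1(183.6) = 183.6

184 mol/s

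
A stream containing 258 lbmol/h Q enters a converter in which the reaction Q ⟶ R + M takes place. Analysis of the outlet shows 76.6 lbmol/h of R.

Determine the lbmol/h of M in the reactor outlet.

76.6 lbmol/h

For R: n = n₀ + 1ξ → 76.6 = 0 + 1ξ, giving ξ = 76.6 lbmol/h.
Outlet amounts (n = n₀ + ν ξ):
  Q: 258 − 1(76.6) = 181.4
  R: 0 + 1(76.6) = 76.6
  M: 0 + 1(76.6) = 76.6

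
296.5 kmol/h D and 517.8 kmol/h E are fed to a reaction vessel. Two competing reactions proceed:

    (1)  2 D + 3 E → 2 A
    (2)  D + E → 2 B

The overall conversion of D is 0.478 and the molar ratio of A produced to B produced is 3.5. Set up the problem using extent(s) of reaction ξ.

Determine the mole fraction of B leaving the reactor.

Conversion of D: D consumed = 0.478 × 296.5 = 141.7 kmol/h = 2ξ₁ + 1ξ₂.
Selectivity: 2ξ₁ / (2ξ₂) = 3.5 → ξ₁ = 3.5 ξ₂.
Substitute: (2·3.5 + 1) ξ₂ = 141.7 → ξ₂ = 17.72 kmol/h, ξ₁ = 62.01 kmol/h.
Outlet amounts (n = n₀ + Σ ν·ξ):
  D: 296.5 − 2(62.01) − 1(17.72) = 154.8
  E: 517.8 − 3(62.01) − 1(17.72) = 314.1
  A: 0 + 2(62.01) = 124
  B: 0 + 2(17.72) = 35.43
Total out = 628.3 kmol/h; y_B = 35.43 / 628.3 = 0.05639.

0.0564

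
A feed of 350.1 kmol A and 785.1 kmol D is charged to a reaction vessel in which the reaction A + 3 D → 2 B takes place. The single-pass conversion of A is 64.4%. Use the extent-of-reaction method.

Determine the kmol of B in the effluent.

451 kmol

A reacted = 0.644 × 350.1 = 225.5 kmol; ν_A = −1, so ξ = 225.5/1 = 225.5 kmol.
Outlet amounts (n = n₀ + ν ξ):
  A: 350.1 − 1(225.5) = 124.6
  D: 785.1 − 3(225.5) = 108.7
  B: 0 + 2(225.5) = 450.9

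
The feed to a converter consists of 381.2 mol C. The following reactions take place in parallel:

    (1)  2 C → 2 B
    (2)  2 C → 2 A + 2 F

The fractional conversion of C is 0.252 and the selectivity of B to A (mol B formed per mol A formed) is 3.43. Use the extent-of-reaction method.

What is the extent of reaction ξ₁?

Conversion of C: C consumed = 0.252 × 381.2 = 96.06 mol = 2ξ₁ + 2ξ₂.
Selectivity: 2ξ₁ / (2ξ₂) = 3.43 → ξ₁ = 3.43 ξ₂.
Substitute: (2·3.43 + 2) ξ₂ = 96.06 → ξ₂ = 10.84 mol, ξ₁ = 37.19 mol.
Outlet amounts (n = n₀ + Σ ν·ξ):
  C: 381.2 − 2(37.19) − 2(10.84) = 285.1
  B: 0 + 2(37.19) = 74.38
  A: 0 + 2(10.84) = 21.68
  F: 0 + 2(10.84) = 21.68

ξ₁ = 37.2 mol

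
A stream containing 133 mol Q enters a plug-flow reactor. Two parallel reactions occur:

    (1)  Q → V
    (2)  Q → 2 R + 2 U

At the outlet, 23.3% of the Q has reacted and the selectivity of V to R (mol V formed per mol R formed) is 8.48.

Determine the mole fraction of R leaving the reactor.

0.025

Conversion of Q: Q consumed = 0.233 × 133 = 30.99 mol = 1ξ₁ + 1ξ₂.
Selectivity: 1ξ₁ / (2ξ₂) = 8.48 → ξ₁ = 16.96 ξ₂.
Substitute: (1·16.96 + 1) ξ₂ = 30.99 → ξ₂ = 1.725 mol, ξ₁ = 29.26 mol.
Outlet amounts (n = n₀ + Σ ν·ξ):
  Q: 133 − 1(29.26) − 1(1.725) = 102
  V: 0 + 1(29.26) = 29.26
  R: 0 + 2(1.725) = 3.451
  U: 0 + 2(1.725) = 3.451
Total out = 138.2 mol; y_R = 3.451 / 138.2 = 0.02497.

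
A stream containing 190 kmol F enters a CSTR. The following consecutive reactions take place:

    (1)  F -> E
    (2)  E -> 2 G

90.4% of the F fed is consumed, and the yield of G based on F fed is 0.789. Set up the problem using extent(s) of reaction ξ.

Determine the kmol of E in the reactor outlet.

Conversion of F: F consumed = 1ξ₁ = 0.904 × 190 → ξ₁ = 171.8 kmol.
Yield of G: 2ξ₂ / 190 = 0.789 → ξ₂ = 74.95 kmol.
Outlet amounts (n = n₀ + Σ ν·ξ):
  F: 190 − 1(171.8) = 18.24
  E: 0 + 1(171.8) − 1(74.95) = 96.8
  G: 0 + 2(74.95) = 149.9

96.8 kmol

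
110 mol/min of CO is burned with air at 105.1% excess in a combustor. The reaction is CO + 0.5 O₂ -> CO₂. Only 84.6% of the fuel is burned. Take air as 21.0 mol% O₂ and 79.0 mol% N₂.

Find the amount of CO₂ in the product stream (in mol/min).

Stoichiometric O₂ = 0.5 × 110 = 55 mol/min; O₂ fed = 55 × 2.051 = 112.8 mol/min.
N₂ fed = 112.8 × 79/21 = 424.4 mol/min.
Fuel reacted = 0.846 × 110 → ξ = 93.06 mol/min.
Outlet (n = n₀ + ν ξ):
  CO: 110 − 1(93.06) = 16.94
  O₂: 112.8 − 0.5(93.06) = 66.28
  N₂: 424.4 (inert)
  CO₂: 0 + 1(93.06) = 93.06

93.1 mol/min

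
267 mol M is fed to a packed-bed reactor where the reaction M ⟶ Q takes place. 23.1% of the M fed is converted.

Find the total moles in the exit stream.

M reacted = 0.231 × 267 = 61.68 mol; ν_M = −1, so ξ = 61.68/1 = 61.68 mol.
Outlet amounts (n = n₀ + ν ξ):
  M: 267 − 1(61.68) = 205.3
  Q: 0 + 1(61.68) = 61.68
Total out = 205.3 + 61.68 = 267 mol.

267 mol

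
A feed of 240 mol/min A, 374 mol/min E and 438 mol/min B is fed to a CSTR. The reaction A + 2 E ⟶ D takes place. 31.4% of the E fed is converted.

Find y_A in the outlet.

E reacted = 0.314 × 374 = 117.4 mol/min; ν_E = −2, so ξ = 117.4/2 = 58.72 mol/min.
Outlet amounts (n = n₀ + ν ξ):
  A: 240 − 1(58.72) = 181.3
  E: 374 − 2(58.72) = 256.6
  D: 0 + 1(58.72) = 58.72
  B: 438 (inert)
Total out = 934.6 mol/min; y_A = 181.3 / 934.6 = 0.194.

0.194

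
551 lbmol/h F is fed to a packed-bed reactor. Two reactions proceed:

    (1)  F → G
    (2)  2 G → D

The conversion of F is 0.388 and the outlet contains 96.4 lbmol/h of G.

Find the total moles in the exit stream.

Conversion of F: F consumed = 1ξ₁ = 0.388 × 551 → ξ₁ = 213.8 lbmol/h.
G balance: n_G = 0 + 1ξ₁ − 2ξ₂ = 96.4 → ξ₂ = (1·213.8 − 96.4)/2 = 58.69 lbmol/h.
Outlet amounts (n = n₀ + Σ ν·ξ):
  F: 551 − 1(213.8) = 337.2
  G: 0 + 1(213.8) − 2(58.69) = 96.4
  D: 0 + 1(58.69) = 58.69
Total out = 337.2 + 96.4 + 58.69 = 492.3 lbmol/h.

492 lbmol/h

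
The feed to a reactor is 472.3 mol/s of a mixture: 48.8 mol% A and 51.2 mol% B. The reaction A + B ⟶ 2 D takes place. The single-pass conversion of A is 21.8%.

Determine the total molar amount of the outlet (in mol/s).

472 mol/s

A reacted = 0.218 × 230.5 = 50.25 mol/s; ν_A = −1, so ξ = 50.25/1 = 50.25 mol/s.
Outlet amounts (n = n₀ + ν ξ):
  A: 230.5 − 1(50.25) = 180.2
  B: 241.8 − 1(50.25) = 191.6
  D: 0 + 2(50.25) = 100.5
Total out = 180.2 + 191.6 + 100.5 = 472.3 mol/s.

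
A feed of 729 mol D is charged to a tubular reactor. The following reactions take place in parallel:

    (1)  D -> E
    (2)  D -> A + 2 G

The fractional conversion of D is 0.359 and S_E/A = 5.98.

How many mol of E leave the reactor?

224 mol

Conversion of D: D consumed = 0.359 × 729 = 261.7 mol = 1ξ₁ + 1ξ₂.
Selectivity: 1ξ₁ / (1ξ₂) = 5.98 → ξ₁ = 5.98 ξ₂.
Substitute: (1·5.98 + 1) ξ₂ = 261.7 → ξ₂ = 37.49 mol, ξ₁ = 224.2 mol.
Outlet amounts (n = n₀ + Σ ν·ξ):
  D: 729 − 1(224.2) − 1(37.49) = 467.3
  E: 0 + 1(224.2) = 224.2
  A: 0 + 1(37.49) = 37.49
  G: 0 + 2(37.49) = 74.99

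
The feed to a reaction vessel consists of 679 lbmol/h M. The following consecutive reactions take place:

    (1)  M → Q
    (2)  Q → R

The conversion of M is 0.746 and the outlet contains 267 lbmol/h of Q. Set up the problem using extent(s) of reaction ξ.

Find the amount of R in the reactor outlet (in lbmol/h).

240 lbmol/h

Conversion of M: M consumed = 1ξ₁ = 0.746 × 679 → ξ₁ = 506.5 lbmol/h.
Q balance: n_Q = 0 + 1ξ₁ − 1ξ₂ = 267 → ξ₂ = (1·506.5 − 267)/1 = 239.5 lbmol/h.
Outlet amounts (n = n₀ + Σ ν·ξ):
  M: 679 − 1(506.5) = 172.5
  Q: 0 + 1(506.5) − 1(239.5) = 267
  R: 0 + 1(239.5) = 239.5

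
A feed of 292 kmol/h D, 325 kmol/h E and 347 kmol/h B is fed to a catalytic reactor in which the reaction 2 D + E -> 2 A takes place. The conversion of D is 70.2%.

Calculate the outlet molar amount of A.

205 kmol/h

D reacted = 0.702 × 292 = 205 kmol/h; ν_D = −2, so ξ = 205/2 = 102.5 kmol/h.
Outlet amounts (n = n₀ + ν ξ):
  D: 292 − 2(102.5) = 87.02
  E: 325 − 1(102.5) = 222.5
  A: 0 + 2(102.5) = 205
  B: 347 (inert)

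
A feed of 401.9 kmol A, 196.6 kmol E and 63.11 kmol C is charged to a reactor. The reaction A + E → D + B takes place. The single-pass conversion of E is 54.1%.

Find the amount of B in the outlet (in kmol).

106 kmol

E reacted = 0.541 × 196.6 = 106.4 kmol; ν_E = −1, so ξ = 106.4/1 = 106.4 kmol.
Outlet amounts (n = n₀ + ν ξ):
  A: 401.9 − 1(106.4) = 295.5
  E: 196.6 − 1(106.4) = 90.24
  D: 0 + 1(106.4) = 106.4
  B: 0 + 1(106.4) = 106.4
  C: 63.11 (inert)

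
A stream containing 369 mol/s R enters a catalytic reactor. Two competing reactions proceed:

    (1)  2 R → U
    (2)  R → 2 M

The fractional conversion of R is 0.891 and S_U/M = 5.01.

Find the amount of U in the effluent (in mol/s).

157 mol/s

Conversion of R: R consumed = 0.891 × 369 = 328.8 mol/s = 2ξ₁ + 1ξ₂.
Selectivity: 1ξ₁ / (2ξ₂) = 5.01 → ξ₁ = 10.02 ξ₂.
Substitute: (2·10.02 + 1) ξ₂ = 328.8 → ξ₂ = 15.63 mol/s, ξ₁ = 156.6 mol/s.
Outlet amounts (n = n₀ + Σ ν·ξ):
  R: 369 − 2(156.6) − 1(15.63) = 40.22
  U: 0 + 1(156.6) = 156.6
  M: 0 + 2(15.63) = 31.25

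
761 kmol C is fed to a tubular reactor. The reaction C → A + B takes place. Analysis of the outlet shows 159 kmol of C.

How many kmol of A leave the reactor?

For C: n = n₀ − 1ξ → 159 = 761 − 1ξ, giving ξ = 602 kmol.
Outlet amounts (n = n₀ + ν ξ):
  C: 761 − 1(602) = 159
  A: 0 + 1(602) = 602
  B: 0 + 1(602) = 602

602 kmol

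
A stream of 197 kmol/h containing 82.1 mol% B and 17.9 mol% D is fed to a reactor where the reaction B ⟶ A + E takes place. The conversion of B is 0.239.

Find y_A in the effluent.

B reacted = 0.239 × 161.7 = 38.66 kmol/h; ν_B = −1, so ξ = 38.66/1 = 38.66 kmol/h.
Outlet amounts (n = n₀ + ν ξ):
  B: 161.7 − 1(38.66) = 123.1
  A: 0 + 1(38.66) = 38.66
  E: 0 + 1(38.66) = 38.66
  D: 35.26 (inert)
Total out = 235.7 kmol/h; y_A = 38.66 / 235.7 = 0.164.

0.164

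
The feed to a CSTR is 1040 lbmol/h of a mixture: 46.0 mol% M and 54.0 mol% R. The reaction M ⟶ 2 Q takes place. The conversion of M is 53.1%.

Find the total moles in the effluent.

M reacted = 0.531 × 478.4 = 254 lbmol/h; ν_M = −1, so ξ = 254/1 = 254 lbmol/h.
Outlet amounts (n = n₀ + ν ξ):
  M: 478.4 − 1(254) = 224.4
  Q: 0 + 2(254) = 508.1
  R: 561.6 (inert)
Total out = 224.4 + 508.1 + 561.6 = 1294 lbmol/h.

1290 lbmol/h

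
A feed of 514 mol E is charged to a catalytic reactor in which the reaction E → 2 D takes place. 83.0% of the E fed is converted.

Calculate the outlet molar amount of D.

E reacted = 0.83 × 514 = 426.6 mol; ν_E = −1, so ξ = 426.6/1 = 426.6 mol.
Outlet amounts (n = n₀ + ν ξ):
  E: 514 − 1(426.6) = 87.38
  D: 0 + 2(426.6) = 853.2

853 mol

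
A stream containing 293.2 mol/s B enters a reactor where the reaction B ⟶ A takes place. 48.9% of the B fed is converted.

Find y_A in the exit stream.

B reacted = 0.489 × 293.2 = 143.4 mol/s; ν_B = −1, so ξ = 143.4/1 = 143.4 mol/s.
Outlet amounts (n = n₀ + ν ξ):
  B: 293.2 − 1(143.4) = 149.8
  A: 0 + 1(143.4) = 143.4
Total out = 293.2 mol/s; y_A = 143.4 / 293.2 = 0.489.

0.489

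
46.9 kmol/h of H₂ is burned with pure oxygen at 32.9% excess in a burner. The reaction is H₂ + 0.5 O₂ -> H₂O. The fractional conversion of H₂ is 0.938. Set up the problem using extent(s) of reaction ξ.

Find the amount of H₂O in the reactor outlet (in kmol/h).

44 kmol/h

Stoichiometric O₂ = 0.5 × 46.9 = 23.45 kmol/h; O₂ fed = 23.45 × 1.329 = 31.17 kmol/h.
Fuel reacted = 0.938 × 46.9 → ξ = 43.99 kmol/h.
Outlet (n = n₀ + ν ξ):
  H₂: 46.9 − 1(43.99) = 2.908
  O₂: 31.17 − 0.5(43.99) = 9.169
  H₂O: 0 + 1(43.99) = 43.99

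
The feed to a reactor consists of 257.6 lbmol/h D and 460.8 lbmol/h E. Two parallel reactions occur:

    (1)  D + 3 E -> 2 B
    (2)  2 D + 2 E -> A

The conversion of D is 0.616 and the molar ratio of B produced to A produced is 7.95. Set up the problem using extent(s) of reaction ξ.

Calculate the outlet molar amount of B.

Conversion of D: D consumed = 0.616 × 257.6 = 158.7 lbmol/h = 1ξ₁ + 2ξ₂.
Selectivity: 2ξ₁ / (1ξ₂) = 7.95 → ξ₁ = 3.975 ξ₂.
Substitute: (1·3.975 + 2) ξ₂ = 158.7 → ξ₂ = 26.56 lbmol/h, ξ₁ = 105.6 lbmol/h.
Outlet amounts (n = n₀ + Σ ν·ξ):
  D: 257.6 − 1(105.6) − 2(26.56) = 98.92
  E: 460.8 − 3(105.6) − 2(26.56) = 90.99
  B: 0 + 2(105.6) = 211.1
  A: 0 + 1(26.56) = 26.56

211 lbmol/h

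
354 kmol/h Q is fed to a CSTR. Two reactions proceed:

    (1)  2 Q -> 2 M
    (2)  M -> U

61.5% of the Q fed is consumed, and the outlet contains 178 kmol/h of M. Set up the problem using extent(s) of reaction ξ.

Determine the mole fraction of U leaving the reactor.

0.112

Conversion of Q: Q consumed = 2ξ₁ = 0.615 × 354 → ξ₁ = 108.9 kmol/h.
M balance: n_M = 0 + 2ξ₁ − 1ξ₂ = 178 → ξ₂ = (2·108.9 − 178)/1 = 39.71 kmol/h.
Outlet amounts (n = n₀ + Σ ν·ξ):
  Q: 354 − 2(108.9) = 136.3
  M: 0 + 2(108.9) − 1(39.71) = 178
  U: 0 + 1(39.71) = 39.71
Total out = 354 kmol/h; y_U = 39.71 / 354 = 0.1122.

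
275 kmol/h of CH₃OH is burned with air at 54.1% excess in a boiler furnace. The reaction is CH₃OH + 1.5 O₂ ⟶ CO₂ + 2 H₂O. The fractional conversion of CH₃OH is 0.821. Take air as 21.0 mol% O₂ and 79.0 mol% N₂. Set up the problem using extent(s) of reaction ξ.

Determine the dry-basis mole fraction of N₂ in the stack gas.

Stoichiometric O₂ = 1.5 × 275 = 412.5 kmol/h; O₂ fed = 412.5 × 1.541 = 635.7 kmol/h.
N₂ fed = 635.7 × 79/21 = 2391 kmol/h.
Fuel reacted = 0.821 × 275 → ξ = 225.8 kmol/h.
Outlet (n = n₀ + ν ξ):
  CH₃OH: 275 − 1(225.8) = 49.23
  O₂: 635.7 − 1.5(225.8) = 297
  N₂: 2391 (inert)
  CO₂: 0 + 1(225.8) = 225.8
  H₂O: 0 + 2(225.8) = 451.5
Dry total = 2963 kmol/h; y_N₂ (dry) = 2391 / 2963 = 0.807.

0.807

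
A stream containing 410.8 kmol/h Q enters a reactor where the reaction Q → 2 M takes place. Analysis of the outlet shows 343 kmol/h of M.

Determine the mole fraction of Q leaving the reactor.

For M: n = n₀ + 2ξ → 343 = 0 + 2ξ, giving ξ = 171.5 kmol/h.
Outlet amounts (n = n₀ + ν ξ):
  Q: 410.8 − 1(171.5) = 239.3
  M: 0 + 2(171.5) = 343
Total out = 582.3 kmol/h; y_Q = 239.3 / 582.3 = 0.411.

0.411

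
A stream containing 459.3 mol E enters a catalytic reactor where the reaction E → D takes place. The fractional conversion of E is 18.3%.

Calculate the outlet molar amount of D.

84.1 mol

E reacted = 0.183 × 459.3 = 84.05 mol; ν_E = −1, so ξ = 84.05/1 = 84.05 mol.
Outlet amounts (n = n₀ + ν ξ):
  E: 459.3 − 1(84.05) = 375.2
  D: 0 + 1(84.05) = 84.05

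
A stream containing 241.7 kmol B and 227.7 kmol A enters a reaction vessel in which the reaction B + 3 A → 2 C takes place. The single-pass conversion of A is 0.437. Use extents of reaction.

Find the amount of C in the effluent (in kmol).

A reacted = 0.437 × 227.7 = 99.5 kmol; ν_A = −3, so ξ = 99.5/3 = 33.17 kmol.
Outlet amounts (n = n₀ + ν ξ):
  B: 241.7 − 1(33.17) = 208.5
  A: 227.7 − 3(33.17) = 128.2
  C: 0 + 2(33.17) = 66.34

66.3 kmol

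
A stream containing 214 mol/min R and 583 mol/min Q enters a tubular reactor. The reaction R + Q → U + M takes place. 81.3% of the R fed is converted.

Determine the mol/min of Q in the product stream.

R reacted = 0.813 × 214 = 174 mol/min; ν_R = −1, so ξ = 174/1 = 174 mol/min.
Outlet amounts (n = n₀ + ν ξ):
  R: 214 − 1(174) = 40.02
  Q: 583 − 1(174) = 409
  U: 0 + 1(174) = 174
  M: 0 + 1(174) = 174

409 mol/min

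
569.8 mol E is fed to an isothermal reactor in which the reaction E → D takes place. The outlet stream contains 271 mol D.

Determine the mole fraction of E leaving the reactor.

0.524

For D: n = n₀ + 1ξ → 271 = 0 + 1ξ, giving ξ = 271 mol.
Outlet amounts (n = n₀ + ν ξ):
  E: 569.8 − 1(271) = 298.8
  D: 0 + 1(271) = 271
Total out = 569.8 mol; y_E = 298.8 / 569.8 = 0.5244.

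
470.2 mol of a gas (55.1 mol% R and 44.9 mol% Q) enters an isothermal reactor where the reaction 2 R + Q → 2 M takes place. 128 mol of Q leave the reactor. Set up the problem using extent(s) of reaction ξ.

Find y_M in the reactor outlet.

For Q: n = n₀ − 1ξ → 128 = 211.1 − 1ξ, giving ξ = 83.12 mol.
Outlet amounts (n = n₀ + ν ξ):
  R: 259.1 − 2(83.12) = 92.84
  Q: 211.1 − 1(83.12) = 128
  M: 0 + 2(83.12) = 166.2
Total out = 387.1 mol; y_M = 166.2 / 387.1 = 0.4295.

0.429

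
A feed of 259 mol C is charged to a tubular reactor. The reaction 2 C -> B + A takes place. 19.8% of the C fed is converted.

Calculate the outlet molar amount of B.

C reacted = 0.198 × 259 = 51.28 mol; ν_C = −2, so ξ = 51.28/2 = 25.64 mol.
Outlet amounts (n = n₀ + ν ξ):
  C: 259 − 2(25.64) = 207.7
  B: 0 + 1(25.64) = 25.64
  A: 0 + 1(25.64) = 25.64

25.6 mol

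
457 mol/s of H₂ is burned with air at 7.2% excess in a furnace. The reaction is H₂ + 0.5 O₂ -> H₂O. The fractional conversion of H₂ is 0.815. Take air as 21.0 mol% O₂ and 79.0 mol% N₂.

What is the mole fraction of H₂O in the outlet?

Stoichiometric O₂ = 0.5 × 457 = 228.5 mol/s; O₂ fed = 228.5 × 1.072 = 245 mol/s.
N₂ fed = 245 × 79/21 = 921.5 mol/s.
Fuel reacted = 0.815 × 457 → ξ = 372.5 mol/s.
Outlet (n = n₀ + ν ξ):
  H₂: 457 − 1(372.5) = 84.55
  O₂: 245 − 0.5(372.5) = 58.72
  N₂: 921.5 (inert)
  H₂O: 0 + 1(372.5) = 372.5
Total out = 1437 mol/s; y_H₂O = 372.5 / 1437 = 0.2592.

0.259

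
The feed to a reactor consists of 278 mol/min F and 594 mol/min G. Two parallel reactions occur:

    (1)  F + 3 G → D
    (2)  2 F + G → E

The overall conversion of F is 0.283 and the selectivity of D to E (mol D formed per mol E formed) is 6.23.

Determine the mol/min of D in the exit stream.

Conversion of F: F consumed = 0.283 × 278 = 78.67 mol/min = 1ξ₁ + 2ξ₂.
Selectivity: 1ξ₁ / (1ξ₂) = 6.23 → ξ₁ = 6.23 ξ₂.
Substitute: (1·6.23 + 2) ξ₂ = 78.67 → ξ₂ = 9.559 mol/min, ξ₁ = 59.56 mol/min.
Outlet amounts (n = n₀ + Σ ν·ξ):
  F: 278 − 1(59.56) − 2(9.559) = 199.3
  G: 594 − 3(59.56) − 1(9.559) = 405.8
  D: 0 + 1(59.56) = 59.56
  E: 0 + 1(9.559) = 9.559

59.6 mol/min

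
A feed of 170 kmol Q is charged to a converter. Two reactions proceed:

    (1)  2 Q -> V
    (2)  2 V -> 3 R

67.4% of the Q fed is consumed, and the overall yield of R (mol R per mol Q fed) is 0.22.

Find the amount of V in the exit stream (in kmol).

Conversion of Q: Q consumed = 2ξ₁ = 0.674 × 170 → ξ₁ = 57.29 kmol.
Yield of R: 3ξ₂ / 170 = 0.22 → ξ₂ = 12.47 kmol.
Outlet amounts (n = n₀ + Σ ν·ξ):
  Q: 170 − 2(57.29) = 55.42
  V: 0 + 1(57.29) − 2(12.47) = 32.36
  R: 0 + 3(12.47) = 37.4

32.4 kmol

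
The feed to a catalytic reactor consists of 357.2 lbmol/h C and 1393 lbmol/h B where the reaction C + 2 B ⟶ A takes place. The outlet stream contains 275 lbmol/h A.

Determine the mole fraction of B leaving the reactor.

For A: n = n₀ + 1ξ → 275 = 0 + 1ξ, giving ξ = 275 lbmol/h.
Outlet amounts (n = n₀ + ν ξ):
  C: 357.2 − 1(275) = 82.2
  B: 1393 − 2(275) = 843
  A: 0 + 1(275) = 275
Total out = 1200 lbmol/h; y_B = 843 / 1200 = 0.7024.

0.702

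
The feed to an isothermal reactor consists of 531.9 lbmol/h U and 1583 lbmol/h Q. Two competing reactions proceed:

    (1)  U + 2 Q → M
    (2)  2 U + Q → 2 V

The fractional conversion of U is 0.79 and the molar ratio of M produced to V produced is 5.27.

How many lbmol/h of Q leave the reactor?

Conversion of U: U consumed = 0.79 × 531.9 = 420.2 lbmol/h = 1ξ₁ + 2ξ₂.
Selectivity: 1ξ₁ / (2ξ₂) = 5.27 → ξ₁ = 10.54 ξ₂.
Substitute: (1·10.54 + 2) ξ₂ = 420.2 → ξ₂ = 33.51 lbmol/h, ξ₁ = 353.2 lbmol/h.
Outlet amounts (n = n₀ + Σ ν·ξ):
  U: 531.9 − 1(353.2) − 2(33.51) = 111.7
  Q: 1583 − 2(353.2) − 1(33.51) = 843.1
  M: 0 + 1(353.2) = 353.2
  V: 0 + 2(33.51) = 67.02

843 lbmol/h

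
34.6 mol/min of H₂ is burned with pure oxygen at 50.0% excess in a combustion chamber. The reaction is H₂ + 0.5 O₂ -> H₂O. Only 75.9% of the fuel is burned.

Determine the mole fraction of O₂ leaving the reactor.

0.27

Stoichiometric O₂ = 0.5 × 34.6 = 17.3 mol/min; O₂ fed = 17.3 × 1.500 = 25.95 mol/min.
Fuel reacted = 0.759 × 34.6 → ξ = 26.26 mol/min.
Outlet (n = n₀ + ν ξ):
  H₂: 34.6 − 1(26.26) = 8.339
  O₂: 25.95 − 0.5(26.26) = 12.82
  H₂O: 0 + 1(26.26) = 26.26
Total out = 47.42 mol/min; y_O₂ = 12.82 / 47.42 = 0.2703.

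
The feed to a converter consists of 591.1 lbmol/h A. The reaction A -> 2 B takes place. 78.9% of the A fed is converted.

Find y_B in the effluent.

A reacted = 0.789 × 591.1 = 466.4 lbmol/h; ν_A = −1, so ξ = 466.4/1 = 466.4 lbmol/h.
Outlet amounts (n = n₀ + ν ξ):
  A: 591.1 − 1(466.4) = 124.7
  B: 0 + 2(466.4) = 932.8
Total out = 1057 lbmol/h; y_B = 932.8 / 1057 = 0.8821.

0.882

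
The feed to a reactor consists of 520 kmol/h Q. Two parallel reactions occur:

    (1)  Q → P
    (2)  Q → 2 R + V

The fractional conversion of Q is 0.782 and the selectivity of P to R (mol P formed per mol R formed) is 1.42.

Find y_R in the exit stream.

0.289

Conversion of Q: Q consumed = 0.782 × 520 = 406.6 kmol/h = 1ξ₁ + 1ξ₂.
Selectivity: 1ξ₁ / (2ξ₂) = 1.42 → ξ₁ = 2.84 ξ₂.
Substitute: (1·2.84 + 1) ξ₂ = 406.6 → ξ₂ = 105.9 kmol/h, ξ₁ = 300.7 kmol/h.
Outlet amounts (n = n₀ + Σ ν·ξ):
  Q: 520 − 1(300.7) − 1(105.9) = 113.4
  P: 0 + 1(300.7) = 300.7
  R: 0 + 2(105.9) = 211.8
  V: 0 + 1(105.9) = 105.9
Total out = 731.8 kmol/h; y_R = 211.8 / 731.8 = 0.2894.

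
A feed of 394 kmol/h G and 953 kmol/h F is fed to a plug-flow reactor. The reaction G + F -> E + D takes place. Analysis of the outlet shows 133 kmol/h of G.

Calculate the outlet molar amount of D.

261 kmol/h

For G: n = n₀ − 1ξ → 133 = 394 − 1ξ, giving ξ = 261 kmol/h.
Outlet amounts (n = n₀ + ν ξ):
  G: 394 − 1(261) = 133
  F: 953 − 1(261) = 692
  E: 0 + 1(261) = 261
  D: 0 + 1(261) = 261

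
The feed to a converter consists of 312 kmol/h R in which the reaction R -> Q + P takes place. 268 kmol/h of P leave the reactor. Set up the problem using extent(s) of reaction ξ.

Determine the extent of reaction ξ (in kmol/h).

ξ = 268 kmol/h

For P: n = n₀ + 1ξ → 268 = 0 + 1ξ, giving ξ = 268 kmol/h.
Outlet amounts (n = n₀ + ν ξ):
  R: 312 − 1(268) = 44
  Q: 0 + 1(268) = 268
  P: 0 + 1(268) = 268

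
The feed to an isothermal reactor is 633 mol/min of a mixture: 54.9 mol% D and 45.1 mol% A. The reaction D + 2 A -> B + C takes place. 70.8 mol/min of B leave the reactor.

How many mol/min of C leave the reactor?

For B: n = n₀ + 1ξ → 70.8 = 0 + 1ξ, giving ξ = 70.8 mol/min.
Outlet amounts (n = n₀ + ν ξ):
  D: 347.5 − 1(70.8) = 276.7
  A: 285.5 − 2(70.8) = 143.9
  B: 0 + 1(70.8) = 70.8
  C: 0 + 1(70.8) = 70.8

70.8 mol/min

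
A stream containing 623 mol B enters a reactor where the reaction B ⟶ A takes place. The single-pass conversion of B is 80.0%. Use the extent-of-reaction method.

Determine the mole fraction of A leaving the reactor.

0.8

B reacted = 0.8 × 623 = 498.4 mol; ν_B = −1, so ξ = 498.4/1 = 498.4 mol.
Outlet amounts (n = n₀ + ν ξ):
  B: 623 − 1(498.4) = 124.6
  A: 0 + 1(498.4) = 498.4
Total out = 623 mol; y_A = 498.4 / 623 = 0.8.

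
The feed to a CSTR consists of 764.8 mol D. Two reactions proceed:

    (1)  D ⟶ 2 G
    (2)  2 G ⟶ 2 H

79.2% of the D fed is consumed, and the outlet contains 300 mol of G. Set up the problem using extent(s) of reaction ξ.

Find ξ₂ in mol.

Conversion of D: D consumed = 1ξ₁ = 0.792 × 764.8 → ξ₁ = 605.7 mol.
G balance: n_G = 0 + 2ξ₁ − 2ξ₂ = 300 → ξ₂ = (2·605.7 − 300)/2 = 455.7 mol.
Outlet amounts (n = n₀ + Σ ν·ξ):
  D: 764.8 − 1(605.7) = 159.1
  G: 0 + 2(605.7) − 2(455.7) = 300
  H: 0 + 2(455.7) = 911.4

ξ₂ = 456 mol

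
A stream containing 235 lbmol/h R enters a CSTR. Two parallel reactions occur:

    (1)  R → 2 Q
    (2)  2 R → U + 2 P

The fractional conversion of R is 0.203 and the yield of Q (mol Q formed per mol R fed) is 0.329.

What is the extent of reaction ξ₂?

Yield of Q: 2ξ₁ / 235 = 0.329 → ξ₁ = 38.66 lbmol/h.
Conversion of R: 1ξ₁ + 2ξ₂ = 0.203 × 235 = 47.71 → ξ₂ = 4.524 lbmol/h.
Outlet amounts (n = n₀ + Σ ν·ξ):
  R: 235 − 1(38.66) − 2(4.524) = 187.3
  Q: 0 + 2(38.66) = 77.31
  U: 0 + 1(4.524) = 4.524
  P: 0 + 2(4.524) = 9.048

ξ₂ = 4.52 lbmol/h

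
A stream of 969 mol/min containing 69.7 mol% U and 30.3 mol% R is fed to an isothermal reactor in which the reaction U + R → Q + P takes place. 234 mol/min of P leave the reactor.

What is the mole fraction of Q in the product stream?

For P: n = n₀ + 1ξ → 234 = 0 + 1ξ, giving ξ = 234 mol/min.
Outlet amounts (n = n₀ + ν ξ):
  U: 675.4 − 1(234) = 441.4
  R: 293.6 − 1(234) = 59.61
  Q: 0 + 1(234) = 234
  P: 0 + 1(234) = 234
Total out = 969 mol/min; y_Q = 234 / 969 = 0.2415.

0.241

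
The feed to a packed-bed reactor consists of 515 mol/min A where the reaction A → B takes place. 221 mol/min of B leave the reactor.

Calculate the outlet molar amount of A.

For B: n = n₀ + 1ξ → 221 = 0 + 1ξ, giving ξ = 221 mol/min.
Outlet amounts (n = n₀ + ν ξ):
  A: 515 − 1(221) = 294
  B: 0 + 1(221) = 221

294 mol/min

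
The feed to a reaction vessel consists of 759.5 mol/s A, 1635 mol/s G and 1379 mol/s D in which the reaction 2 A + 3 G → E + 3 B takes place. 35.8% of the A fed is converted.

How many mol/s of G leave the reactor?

A reacted = 0.358 × 759.5 = 271.9 mol/s; ν_A = −2, so ξ = 271.9/2 = 136 mol/s.
Outlet amounts (n = n₀ + ν ξ):
  A: 759.5 − 2(136) = 487.6
  G: 1635 − 3(136) = 1227
  E: 0 + 1(136) = 136
  B: 0 + 3(136) = 407.9
  D: 1379 (inert)

1230 mol/s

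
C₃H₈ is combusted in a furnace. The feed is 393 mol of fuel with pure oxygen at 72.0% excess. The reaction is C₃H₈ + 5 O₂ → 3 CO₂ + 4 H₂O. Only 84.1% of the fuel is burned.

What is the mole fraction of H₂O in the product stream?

Stoichiometric O₂ = 5 × 393 = 1965 mol; O₂ fed = 1965 × 1.720 = 3380 mol.
Fuel reacted = 0.841 × 393 → ξ = 330.5 mol.
Outlet (n = n₀ + ν ξ):
  C₃H₈: 393 − 1(330.5) = 62.49
  O₂: 3380 − 5(330.5) = 1727
  CO₂: 0 + 3(330.5) = 991.5
  H₂O: 0 + 4(330.5) = 1322
Total out = 4103 mol; y_H₂O = 1322 / 4103 = 0.3222.

0.322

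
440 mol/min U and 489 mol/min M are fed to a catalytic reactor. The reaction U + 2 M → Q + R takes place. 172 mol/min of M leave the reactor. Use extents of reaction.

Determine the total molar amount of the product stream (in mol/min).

770 mol/min

For M: n = n₀ − 2ξ → 172 = 489 − 2ξ, giving ξ = 158.5 mol/min.
Outlet amounts (n = n₀ + ν ξ):
  U: 440 − 1(158.5) = 281.5
  M: 489 − 2(158.5) = 172
  Q: 0 + 1(158.5) = 158.5
  R: 0 + 1(158.5) = 158.5
Total out = 281.5 + 172 + 158.5 + 158.5 = 770.5 mol/min.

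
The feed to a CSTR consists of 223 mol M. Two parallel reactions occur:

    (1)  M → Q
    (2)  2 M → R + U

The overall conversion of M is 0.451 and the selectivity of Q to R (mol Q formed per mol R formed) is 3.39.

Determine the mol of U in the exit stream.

Conversion of M: M consumed = 0.451 × 223 = 100.6 mol = 1ξ₁ + 2ξ₂.
Selectivity: 1ξ₁ / (1ξ₂) = 3.39 → ξ₁ = 3.39 ξ₂.
Substitute: (1·3.39 + 2) ξ₂ = 100.6 → ξ₂ = 18.66 mol, ξ₁ = 63.25 mol.
Outlet amounts (n = n₀ + Σ ν·ξ):
  M: 223 − 1(63.25) − 2(18.66) = 122.4
  Q: 0 + 1(63.25) = 63.25
  R: 0 + 1(18.66) = 18.66
  U: 0 + 1(18.66) = 18.66

18.7 mol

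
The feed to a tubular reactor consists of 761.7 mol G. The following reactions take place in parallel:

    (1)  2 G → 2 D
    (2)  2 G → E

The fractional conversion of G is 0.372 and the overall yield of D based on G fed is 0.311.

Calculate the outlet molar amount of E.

23.2 mol

Yield of D: 2ξ₁ / 761.7 = 0.311 → ξ₁ = 118.4 mol.
Conversion of G: 2ξ₁ + 2ξ₂ = 0.372 × 761.7 = 283.4 → ξ₂ = 23.23 mol.
Outlet amounts (n = n₀ + Σ ν·ξ):
  G: 761.7 − 2(118.4) − 2(23.23) = 478.3
  D: 0 + 2(118.4) = 236.9
  E: 0 + 1(23.23) = 23.23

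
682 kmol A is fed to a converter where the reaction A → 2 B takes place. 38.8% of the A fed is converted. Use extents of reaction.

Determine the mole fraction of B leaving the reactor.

0.559

A reacted = 0.388 × 682 = 264.6 kmol; ν_A = −1, so ξ = 264.6/1 = 264.6 kmol.
Outlet amounts (n = n₀ + ν ξ):
  A: 682 − 1(264.6) = 417.4
  B: 0 + 2(264.6) = 529.2
Total out = 946.6 kmol; y_B = 529.2 / 946.6 = 0.5591.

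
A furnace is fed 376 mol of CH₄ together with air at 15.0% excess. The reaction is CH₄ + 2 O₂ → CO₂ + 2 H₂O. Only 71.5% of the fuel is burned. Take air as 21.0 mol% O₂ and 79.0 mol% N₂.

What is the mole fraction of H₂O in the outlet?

0.12

Stoichiometric O₂ = 2 × 376 = 752 mol; O₂ fed = 752 × 1.150 = 864.8 mol.
N₂ fed = 864.8 × 79/21 = 3253 mol.
Fuel reacted = 0.715 × 376 → ξ = 268.8 mol.
Outlet (n = n₀ + ν ξ):
  CH₄: 376 − 1(268.8) = 107.2
  O₂: 864.8 − 2(268.8) = 327.1
  N₂: 3253 (inert)
  CO₂: 0 + 1(268.8) = 268.8
  H₂O: 0 + 2(268.8) = 537.7
Total out = 4494 mol; y_H₂O = 537.7 / 4494 = 0.1196.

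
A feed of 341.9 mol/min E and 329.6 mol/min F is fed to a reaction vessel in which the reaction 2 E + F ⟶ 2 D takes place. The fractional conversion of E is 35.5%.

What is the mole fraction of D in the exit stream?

E reacted = 0.355 × 341.9 = 121.4 mol/min; ν_E = −2, so ξ = 121.4/2 = 60.69 mol/min.
Outlet amounts (n = n₀ + ν ξ):
  E: 341.9 − 2(60.69) = 220.5
  F: 329.6 − 1(60.69) = 268.9
  D: 0 + 2(60.69) = 121.4
Total out = 610.8 mol/min; y_D = 121.4 / 610.8 = 0.1987.

0.199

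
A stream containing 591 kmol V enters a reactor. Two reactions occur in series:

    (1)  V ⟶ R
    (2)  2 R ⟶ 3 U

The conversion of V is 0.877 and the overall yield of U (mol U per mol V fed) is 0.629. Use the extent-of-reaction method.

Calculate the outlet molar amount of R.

Conversion of V: V consumed = 1ξ₁ = 0.877 × 591 → ξ₁ = 518.3 kmol.
Yield of U: 3ξ₂ / 591 = 0.629 → ξ₂ = 123.9 kmol.
Outlet amounts (n = n₀ + Σ ν·ξ):
  V: 591 − 1(518.3) = 72.69
  R: 0 + 1(518.3) − 2(123.9) = 270.5
  U: 0 + 3(123.9) = 371.7

270 kmol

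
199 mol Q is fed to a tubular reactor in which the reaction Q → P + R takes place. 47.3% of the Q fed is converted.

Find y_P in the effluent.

Q reacted = 0.473 × 199 = 94.13 mol; ν_Q = −1, so ξ = 94.13/1 = 94.13 mol.
Outlet amounts (n = n₀ + ν ξ):
  Q: 199 − 1(94.13) = 104.9
  P: 0 + 1(94.13) = 94.13
  R: 0 + 1(94.13) = 94.13
Total out = 293.1 mol; y_P = 94.13 / 293.1 = 0.3211.

0.321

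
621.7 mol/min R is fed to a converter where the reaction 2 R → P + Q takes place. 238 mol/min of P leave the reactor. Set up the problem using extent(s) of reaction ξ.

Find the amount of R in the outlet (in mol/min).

For P: n = n₀ + 1ξ → 238 = 0 + 1ξ, giving ξ = 238 mol/min.
Outlet amounts (n = n₀ + ν ξ):
  R: 621.7 − 2(238) = 145.7
  P: 0 + 1(238) = 238
  Q: 0 + 1(238) = 238

146 mol/min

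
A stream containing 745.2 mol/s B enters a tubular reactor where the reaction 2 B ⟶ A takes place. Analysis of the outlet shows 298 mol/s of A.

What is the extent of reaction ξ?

ξ = 298 mol/s

For A: n = n₀ + 1ξ → 298 = 0 + 1ξ, giving ξ = 298 mol/s.
Outlet amounts (n = n₀ + ν ξ):
  B: 745.2 − 2(298) = 149.2
  A: 0 + 1(298) = 298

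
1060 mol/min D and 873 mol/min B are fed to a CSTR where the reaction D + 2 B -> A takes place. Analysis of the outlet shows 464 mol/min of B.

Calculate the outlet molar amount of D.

For B: n = n₀ − 2ξ → 464 = 873 − 2ξ, giving ξ = 204.5 mol/min.
Outlet amounts (n = n₀ + ν ξ):
  D: 1060 − 1(204.5) = 855.5
  B: 873 − 2(204.5) = 464
  A: 0 + 1(204.5) = 204.5

856 mol/min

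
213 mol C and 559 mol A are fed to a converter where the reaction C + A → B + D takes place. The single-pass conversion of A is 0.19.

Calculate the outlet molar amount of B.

106 mol

A reacted = 0.19 × 559 = 106.2 mol; ν_A = −1, so ξ = 106.2/1 = 106.2 mol.
Outlet amounts (n = n₀ + ν ξ):
  C: 213 − 1(106.2) = 106.8
  A: 559 − 1(106.2) = 452.8
  B: 0 + 1(106.2) = 106.2
  D: 0 + 1(106.2) = 106.2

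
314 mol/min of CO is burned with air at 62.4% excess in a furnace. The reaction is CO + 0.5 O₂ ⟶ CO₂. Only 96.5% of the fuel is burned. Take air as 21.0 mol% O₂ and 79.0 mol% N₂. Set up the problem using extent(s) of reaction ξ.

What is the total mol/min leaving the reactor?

1380 mol/min

Stoichiometric O₂ = 0.5 × 314 = 157 mol/min; O₂ fed = 157 × 1.624 = 255 mol/min.
N₂ fed = 255 × 79/21 = 959.2 mol/min.
Fuel reacted = 0.965 × 314 → ξ = 303 mol/min.
Outlet (n = n₀ + ν ξ):
  CO: 314 − 1(303) = 10.99
  O₂: 255 − 0.5(303) = 103.5
  N₂: 959.2 (inert)
  CO₂: 0 + 1(303) = 303
Total out = 10.99 + 103.5 + 959.2 + 303 = 1377 mol/min.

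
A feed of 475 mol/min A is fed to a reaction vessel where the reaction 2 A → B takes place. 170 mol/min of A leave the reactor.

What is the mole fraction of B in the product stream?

0.473

For A: n = n₀ − 2ξ → 170 = 475 − 2ξ, giving ξ = 152.5 mol/min.
Outlet amounts (n = n₀ + ν ξ):
  A: 475 − 2(152.5) = 170
  B: 0 + 1(152.5) = 152.5
Total out = 322.5 mol/min; y_B = 152.5 / 322.5 = 0.4729.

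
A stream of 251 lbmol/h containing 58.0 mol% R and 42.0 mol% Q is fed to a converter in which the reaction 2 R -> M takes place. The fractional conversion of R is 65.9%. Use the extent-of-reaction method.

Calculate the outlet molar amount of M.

R reacted = 0.659 × 145.6 = 95.94 lbmol/h; ν_R = −2, so ξ = 95.94/2 = 47.97 lbmol/h.
Outlet amounts (n = n₀ + ν ξ):
  R: 145.6 − 2(47.97) = 49.64
  M: 0 + 1(47.97) = 47.97
  Q: 105.4 (inert)

48 lbmol/h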